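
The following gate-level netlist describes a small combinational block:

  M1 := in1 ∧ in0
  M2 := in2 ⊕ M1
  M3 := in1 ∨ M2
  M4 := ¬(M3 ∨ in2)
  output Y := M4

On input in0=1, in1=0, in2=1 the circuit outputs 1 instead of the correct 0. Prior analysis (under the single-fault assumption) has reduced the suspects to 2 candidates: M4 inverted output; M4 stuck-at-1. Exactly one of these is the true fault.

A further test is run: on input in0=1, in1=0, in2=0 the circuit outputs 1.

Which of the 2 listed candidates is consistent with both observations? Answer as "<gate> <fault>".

M4 stuck-at-1

Evaluate each candidate on input in0=1, in1=0, in2=0:
  M4 inverted output: M1=0, M2=0, M3=0, M4=0 [inverted output] → 0 — eliminated
  M4 stuck-at-1: M1=0, M2=0, M3=0, M4=1 [stuck-at-1] → 1 — matches
Only M4 stuck-at-1 reproduces the observed 1.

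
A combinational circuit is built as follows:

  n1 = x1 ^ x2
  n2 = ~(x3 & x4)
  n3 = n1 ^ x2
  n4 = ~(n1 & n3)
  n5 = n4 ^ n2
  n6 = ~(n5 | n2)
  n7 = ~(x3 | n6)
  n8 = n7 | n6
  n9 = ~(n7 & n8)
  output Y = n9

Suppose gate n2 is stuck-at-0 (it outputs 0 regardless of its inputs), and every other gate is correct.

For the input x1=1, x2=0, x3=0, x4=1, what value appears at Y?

1

Propagate with n2 forced: n1=1, n2=0 [stuck-at-0], n3=1, n4=0, n5=0, n6=1, n7=0, n8=1, n9=1.
So Y = 1. (Without the fault it would be 0.)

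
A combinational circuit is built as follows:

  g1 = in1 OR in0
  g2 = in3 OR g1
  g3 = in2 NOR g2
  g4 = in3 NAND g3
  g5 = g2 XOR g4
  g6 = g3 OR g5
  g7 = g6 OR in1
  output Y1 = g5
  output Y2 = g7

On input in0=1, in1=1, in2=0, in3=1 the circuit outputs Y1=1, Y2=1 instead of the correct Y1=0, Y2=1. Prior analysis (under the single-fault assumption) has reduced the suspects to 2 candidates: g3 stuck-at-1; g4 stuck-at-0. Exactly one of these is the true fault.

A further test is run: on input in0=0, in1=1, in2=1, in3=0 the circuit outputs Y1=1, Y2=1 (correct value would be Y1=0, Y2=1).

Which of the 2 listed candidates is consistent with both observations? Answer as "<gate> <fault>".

Evaluate each candidate on input in0=0, in1=1, in2=1, in3=0:
  g3 stuck-at-1: g1=1, g2=1, g3=1 [stuck-at-1], g4=1, g5=0, g6=1, g7=1 → Y1=0, Y2=1 — eliminated
  g4 stuck-at-0: g1=1, g2=1, g3=0, g4=0 [stuck-at-0], g5=1, g6=1, g7=1 → Y1=1, Y2=1 — matches
Only g4 stuck-at-0 reproduces the observed Y1=1, Y2=1.

g4 stuck-at-0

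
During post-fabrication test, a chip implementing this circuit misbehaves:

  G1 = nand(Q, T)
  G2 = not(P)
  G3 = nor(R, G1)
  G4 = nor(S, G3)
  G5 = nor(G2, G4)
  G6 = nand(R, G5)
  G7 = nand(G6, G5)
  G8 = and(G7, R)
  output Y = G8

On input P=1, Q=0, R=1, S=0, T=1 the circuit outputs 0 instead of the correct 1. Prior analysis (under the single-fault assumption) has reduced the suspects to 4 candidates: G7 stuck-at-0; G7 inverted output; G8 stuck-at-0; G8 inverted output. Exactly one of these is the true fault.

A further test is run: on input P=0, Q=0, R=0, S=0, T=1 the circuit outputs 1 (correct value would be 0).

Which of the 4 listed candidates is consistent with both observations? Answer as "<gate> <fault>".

Evaluate each candidate on input P=0, Q=0, R=0, S=0, T=1:
  G7 stuck-at-0: G1=1, G2=1, G3=0, G4=1, G5=0, G6=1, G7=0 [stuck-at-0], G8=0 → 0 — eliminated
  G7 inverted output: G1=1, G2=1, G3=0, G4=1, G5=0, G6=1, G7=0 [inverted output], G8=0 → 0 — eliminated
  G8 stuck-at-0: G1=1, G2=1, G3=0, G4=1, G5=0, G6=1, G7=1, G8=0 [stuck-at-0] → 0 — eliminated
  G8 inverted output: G1=1, G2=1, G3=0, G4=1, G5=0, G6=1, G7=1, G8=1 [inverted output] → 1 — matches
Only G8 inverted output reproduces the observed 1.

G8 inverted output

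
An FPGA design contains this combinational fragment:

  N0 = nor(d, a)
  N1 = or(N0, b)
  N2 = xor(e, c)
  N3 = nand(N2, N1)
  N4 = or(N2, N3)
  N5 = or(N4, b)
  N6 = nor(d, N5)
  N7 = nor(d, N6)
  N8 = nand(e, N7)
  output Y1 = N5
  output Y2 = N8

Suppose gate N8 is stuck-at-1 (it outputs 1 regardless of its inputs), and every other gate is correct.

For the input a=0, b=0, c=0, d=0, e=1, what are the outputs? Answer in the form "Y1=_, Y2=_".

Propagate with N8 forced: N0=1, N1=1, N2=1, N3=0, N4=1, N5=1, N6=0, N7=1, N8=1 [stuck-at-1].
So the outputs are Y1=1, Y2=1. (Without the fault they would be Y1=1, Y2=0.)

Y1=1, Y2=1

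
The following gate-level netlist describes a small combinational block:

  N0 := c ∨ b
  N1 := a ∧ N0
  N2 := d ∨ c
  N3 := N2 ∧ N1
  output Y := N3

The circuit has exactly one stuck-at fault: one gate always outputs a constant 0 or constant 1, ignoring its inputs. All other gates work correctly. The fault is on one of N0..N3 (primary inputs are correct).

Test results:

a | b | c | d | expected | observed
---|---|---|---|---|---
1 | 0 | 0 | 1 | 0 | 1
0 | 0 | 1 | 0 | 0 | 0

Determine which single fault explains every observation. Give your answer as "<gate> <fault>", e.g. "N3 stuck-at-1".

N0 stuck-at-1

Fault-free values for test 1 (a=1, b=0, c=0, d=1): N0=0, N1=0, N2=1, N3=0, giving Y=0. Observed 1.
Test 1: faults giving observed 1 are {N0 stuck-at-1, N1 stuck-at-1, N3 stuck-at-1}.
Test 2 (a=0, b=0, c=1, d=0): fault-free N0=1, N1=0, N2=1, N3=0 → 0; observed 0. Eliminates N1 stuck-at-1, N3 stuck-at-1.
Only N0 stuck-at-1 is consistent with every test.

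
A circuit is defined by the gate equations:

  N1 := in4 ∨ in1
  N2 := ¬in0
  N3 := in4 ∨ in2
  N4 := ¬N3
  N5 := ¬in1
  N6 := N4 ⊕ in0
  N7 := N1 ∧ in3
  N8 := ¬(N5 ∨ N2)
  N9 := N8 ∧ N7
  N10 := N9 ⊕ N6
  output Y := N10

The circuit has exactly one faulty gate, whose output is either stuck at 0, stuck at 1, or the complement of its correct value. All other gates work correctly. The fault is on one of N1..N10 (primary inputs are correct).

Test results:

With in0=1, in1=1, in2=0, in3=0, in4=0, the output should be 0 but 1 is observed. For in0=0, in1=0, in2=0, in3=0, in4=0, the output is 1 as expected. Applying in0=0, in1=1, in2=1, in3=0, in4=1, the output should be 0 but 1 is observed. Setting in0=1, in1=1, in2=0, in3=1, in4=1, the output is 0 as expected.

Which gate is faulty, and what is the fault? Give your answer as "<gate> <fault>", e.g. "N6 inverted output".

N6 stuck-at-1

Fault-free values for test 1 (in0=1, in1=1, in2=0, in3=0, in4=0): N1=1, N2=0, N3=0, N4=1, N5=0, N6=0, N7=0, N8=1, N9=0, N10=0, giving Y=0. Observed 1.
Test 1: faults giving observed 1 are {N3 stuck-at-1, N3 inverted output, N4 stuck-at-0, N4 inverted output, N6 stuck-at-1, N6 inverted output, N7 stuck-at-1, N7 inverted output, N9 stuck-at-1, N9 inverted output, N10 stuck-at-1, N10 inverted output}.
Test 2 (in0=0, in1=0, in2=0, in3=0, in4=0): fault-free N1=0, N2=1, N3=0, N4=1, N5=1, N6=1, N7=0, N8=0, N9=0, N10=1 → 1; observed 1. Eliminates N3 stuck-at-1, N3 inverted output, N4 stuck-at-0, N4 inverted output, N6 inverted output, N9 stuck-at-1, N9 inverted output, N10 inverted output.
Test 3 (in0=0, in1=1, in2=1, in3=0, in4=1): fault-free N1=1, N2=1, N3=1, N4=0, N5=0, N6=0, N7=0, N8=0, N9=0, N10=0 → 0; observed 1. Eliminates N7 stuck-at-1, N7 inverted output.
Test 4 (in0=1, in1=1, in2=0, in3=1, in4=1): fault-free N1=1, N2=0, N3=1, N4=0, N5=0, N6=1, N7=1, N8=1, N9=1, N10=0 → 0; observed 0. Eliminates N10 stuck-at-1.
Only N6 stuck-at-1 is consistent with every test.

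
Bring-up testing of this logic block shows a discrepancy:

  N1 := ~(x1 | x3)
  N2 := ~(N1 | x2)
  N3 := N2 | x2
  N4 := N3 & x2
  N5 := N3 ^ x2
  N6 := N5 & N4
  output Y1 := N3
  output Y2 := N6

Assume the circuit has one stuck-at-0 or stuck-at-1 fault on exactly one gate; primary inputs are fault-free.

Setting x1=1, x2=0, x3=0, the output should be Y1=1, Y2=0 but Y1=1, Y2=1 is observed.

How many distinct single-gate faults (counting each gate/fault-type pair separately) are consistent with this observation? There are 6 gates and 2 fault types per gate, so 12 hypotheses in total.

2

Fault-free: N1=0, N2=1, N3=1, N4=0, N5=1, N6=0 → Y1=1, Y2=0. Observed Y1=1, Y2=1.
  N1 stuck-at-0: output Y1=1, Y2=0 ✗
  N1 stuck-at-1: output Y1=0, Y2=0 ✗
  N2 stuck-at-0: output Y1=0, Y2=0 ✗
  N2 stuck-at-1: output Y1=1, Y2=0 ✗
  N3 stuck-at-0: output Y1=0, Y2=0 ✗
  N3 stuck-at-1: output Y1=1, Y2=0 ✗
  N4 stuck-at-0: output Y1=1, Y2=0 ✗
  N4 stuck-at-1: output Y1=1, Y2=1 ✓
  N5 stuck-at-0: output Y1=1, Y2=0 ✗
  N5 stuck-at-1: output Y1=1, Y2=0 ✗
  N6 stuck-at-0: output Y1=1, Y2=0 ✗
  N6 stuck-at-1: output Y1=1, Y2=1 ✓
Consistent faults: {N4 stuck-at-1, N6 stuck-at-1} — 2 in all.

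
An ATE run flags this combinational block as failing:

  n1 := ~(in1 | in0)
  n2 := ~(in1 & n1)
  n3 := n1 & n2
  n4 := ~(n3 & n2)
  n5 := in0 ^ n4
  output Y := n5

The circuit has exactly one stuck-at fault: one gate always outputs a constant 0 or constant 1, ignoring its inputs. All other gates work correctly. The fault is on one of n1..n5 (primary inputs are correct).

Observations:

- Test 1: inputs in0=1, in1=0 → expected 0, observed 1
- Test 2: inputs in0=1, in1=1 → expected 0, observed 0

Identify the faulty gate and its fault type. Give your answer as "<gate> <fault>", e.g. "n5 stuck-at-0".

n1 stuck-at-1

Fault-free values for test 1 (in0=1, in1=0): n1=0, n2=1, n3=0, n4=1, n5=0, giving Y=0. Observed 1.
Test 1: faults giving observed 1 are {n1 stuck-at-1, n3 stuck-at-1, n4 stuck-at-0, n5 stuck-at-1}.
Test 2 (in0=1, in1=1): fault-free n1=0, n2=1, n3=0, n4=1, n5=0 → 0; observed 0. Eliminates n3 stuck-at-1, n4 stuck-at-0, n5 stuck-at-1.
Only n1 stuck-at-1 is consistent with every test.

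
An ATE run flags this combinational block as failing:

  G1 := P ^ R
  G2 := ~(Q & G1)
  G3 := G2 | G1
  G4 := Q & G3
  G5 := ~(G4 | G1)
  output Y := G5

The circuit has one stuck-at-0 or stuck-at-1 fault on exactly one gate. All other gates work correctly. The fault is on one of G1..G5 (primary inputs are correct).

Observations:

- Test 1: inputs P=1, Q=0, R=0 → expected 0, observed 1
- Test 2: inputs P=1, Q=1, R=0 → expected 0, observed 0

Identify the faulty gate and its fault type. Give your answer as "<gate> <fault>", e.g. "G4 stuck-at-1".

G1 stuck-at-0

Fault-free values for test 1 (P=1, Q=0, R=0): G1=1, G2=1, G3=1, G4=0, G5=0, giving Y=0. Observed 1.
Test 1: faults giving observed 1 are {G1 stuck-at-0, G5 stuck-at-1}.
Test 2 (P=1, Q=1, R=0): fault-free G1=1, G2=0, G3=1, G4=1, G5=0 → 0; observed 0. Eliminates G5 stuck-at-1.
Only G1 stuck-at-0 is consistent with every test.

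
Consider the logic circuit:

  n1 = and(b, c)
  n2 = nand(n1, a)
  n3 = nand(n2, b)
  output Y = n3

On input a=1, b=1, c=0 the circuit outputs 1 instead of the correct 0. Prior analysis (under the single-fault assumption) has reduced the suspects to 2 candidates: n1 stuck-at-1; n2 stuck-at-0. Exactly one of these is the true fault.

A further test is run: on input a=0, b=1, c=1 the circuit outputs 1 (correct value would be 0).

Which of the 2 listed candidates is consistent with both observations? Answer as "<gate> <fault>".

Evaluate each candidate on input a=0, b=1, c=1:
  n1 stuck-at-1: n1=1 [stuck-at-1], n2=1, n3=0 → 0 — eliminated
  n2 stuck-at-0: n1=1, n2=0 [stuck-at-0], n3=1 → 1 — matches
Only n2 stuck-at-0 reproduces the observed 1.

n2 stuck-at-0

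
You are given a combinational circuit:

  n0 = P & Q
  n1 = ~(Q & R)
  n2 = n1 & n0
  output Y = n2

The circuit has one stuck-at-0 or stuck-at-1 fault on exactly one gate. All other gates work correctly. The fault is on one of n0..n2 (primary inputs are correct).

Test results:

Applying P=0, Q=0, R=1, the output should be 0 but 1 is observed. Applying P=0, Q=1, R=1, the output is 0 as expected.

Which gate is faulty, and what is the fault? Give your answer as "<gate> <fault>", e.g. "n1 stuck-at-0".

Fault-free values for test 1 (P=0, Q=0, R=1): n0=0, n1=1, n2=0, giving Y=0. Observed 1.
Test 1: faults giving observed 1 are {n0 stuck-at-1, n2 stuck-at-1}.
Test 2 (P=0, Q=1, R=1): fault-free n0=0, n1=0, n2=0 → 0; observed 0. Eliminates n2 stuck-at-1.
Only n0 stuck-at-1 is consistent with every test.

n0 stuck-at-1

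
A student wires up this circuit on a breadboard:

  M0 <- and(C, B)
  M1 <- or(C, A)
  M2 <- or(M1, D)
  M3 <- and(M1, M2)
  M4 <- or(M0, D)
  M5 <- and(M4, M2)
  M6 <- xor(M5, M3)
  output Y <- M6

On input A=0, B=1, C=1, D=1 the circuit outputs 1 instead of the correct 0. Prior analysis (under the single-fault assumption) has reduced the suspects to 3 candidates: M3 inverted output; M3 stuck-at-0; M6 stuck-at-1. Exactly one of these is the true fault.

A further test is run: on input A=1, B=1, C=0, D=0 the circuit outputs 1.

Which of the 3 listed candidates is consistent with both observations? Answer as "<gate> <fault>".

M6 stuck-at-1

Evaluate each candidate on input A=1, B=1, C=0, D=0:
  M3 inverted output: M0=0, M1=1, M2=1, M3=0 [inverted output], M4=0, M5=0, M6=0 → 0 — eliminated
  M3 stuck-at-0: M0=0, M1=1, M2=1, M3=0 [stuck-at-0], M4=0, M5=0, M6=0 → 0 — eliminated
  M6 stuck-at-1: M0=0, M1=1, M2=1, M3=1, M4=0, M5=0, M6=1 [stuck-at-1] → 1 — matches
Only M6 stuck-at-1 reproduces the observed 1.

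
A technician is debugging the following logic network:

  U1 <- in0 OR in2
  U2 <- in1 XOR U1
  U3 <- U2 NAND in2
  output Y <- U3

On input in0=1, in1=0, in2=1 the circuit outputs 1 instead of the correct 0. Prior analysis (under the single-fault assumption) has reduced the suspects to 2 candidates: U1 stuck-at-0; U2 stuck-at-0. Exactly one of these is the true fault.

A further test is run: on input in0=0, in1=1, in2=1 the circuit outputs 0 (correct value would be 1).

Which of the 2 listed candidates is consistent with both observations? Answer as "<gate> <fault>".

U1 stuck-at-0

Evaluate each candidate on input in0=0, in1=1, in2=1:
  U1 stuck-at-0: U1=0 [stuck-at-0], U2=1, U3=0 → 0 — matches
  U2 stuck-at-0: U1=1, U2=0 [stuck-at-0], U3=1 → 1 — eliminated
Only U1 stuck-at-0 reproduces the observed 0.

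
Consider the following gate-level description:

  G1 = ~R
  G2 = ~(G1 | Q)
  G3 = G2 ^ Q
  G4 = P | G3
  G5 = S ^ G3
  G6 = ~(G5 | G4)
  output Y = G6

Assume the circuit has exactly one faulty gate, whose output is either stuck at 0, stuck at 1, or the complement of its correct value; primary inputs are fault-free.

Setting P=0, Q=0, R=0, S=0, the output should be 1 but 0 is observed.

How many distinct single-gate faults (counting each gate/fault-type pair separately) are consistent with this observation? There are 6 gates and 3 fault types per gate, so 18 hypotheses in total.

12

Fault-free: G1=1, G2=0, G3=0, G4=0, G5=0, G6=1 → 1. Observed 0.
  G1: stuck-at-0, inverted output ✓; others ✗
  G2: stuck-at-1, inverted output ✓; others ✗
  G3: stuck-at-1, inverted output ✓; others ✗
  G4: stuck-at-1, inverted output ✓; others ✗
  G5: stuck-at-1, inverted output ✓; others ✗
  G6: stuck-at-0, inverted output ✓; others ✗
Consistent faults: {G1 stuck-at-0, G1 inverted output, G2 stuck-at-1, G2 inverted output, G3 stuck-at-1, G3 inverted output, G4 stuck-at-1, G4 inverted output, G5 stuck-at-1, G5 inverted output, G6 stuck-at-0, G6 inverted output} — 12 in all.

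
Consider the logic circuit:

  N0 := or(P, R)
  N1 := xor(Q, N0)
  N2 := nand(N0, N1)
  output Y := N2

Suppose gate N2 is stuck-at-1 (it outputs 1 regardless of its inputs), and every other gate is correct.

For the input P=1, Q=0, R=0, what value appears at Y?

1

Propagate with N2 forced: N0=1, N1=1, N2=1 [stuck-at-1].
So Y = 1. (Without the fault it would be 0.)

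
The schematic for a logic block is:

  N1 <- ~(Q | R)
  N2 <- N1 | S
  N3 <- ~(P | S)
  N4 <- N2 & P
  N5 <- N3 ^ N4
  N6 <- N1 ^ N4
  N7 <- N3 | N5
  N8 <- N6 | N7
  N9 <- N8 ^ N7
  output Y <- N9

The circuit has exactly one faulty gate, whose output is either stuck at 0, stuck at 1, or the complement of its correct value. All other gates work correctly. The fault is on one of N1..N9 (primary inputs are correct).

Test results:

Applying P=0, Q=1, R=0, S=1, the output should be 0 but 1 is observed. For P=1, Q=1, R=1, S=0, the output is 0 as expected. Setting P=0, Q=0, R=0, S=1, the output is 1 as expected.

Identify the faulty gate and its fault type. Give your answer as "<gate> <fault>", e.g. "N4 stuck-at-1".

N1 stuck-at-1

Fault-free values for test 1 (P=0, Q=1, R=0, S=1): N1=0, N2=1, N3=0, N4=0, N5=0, N6=0, N7=0, N8=0, N9=0, giving Y=0. Observed 1.
Test 1: faults giving observed 1 are {N1 stuck-at-1, N1 inverted output, N6 stuck-at-1, N6 inverted output, N8 stuck-at-1, N8 inverted output, N9 stuck-at-1, N9 inverted output}.
Test 2 (P=1, Q=1, R=1, S=0): fault-free N1=0, N2=0, N3=0, N4=0, N5=0, N6=0, N7=0, N8=0, N9=0 → 0; observed 0. Eliminates N6 stuck-at-1, N6 inverted output, N8 stuck-at-1, N8 inverted output, N9 stuck-at-1, N9 inverted output.
Test 3 (P=0, Q=0, R=0, S=1): fault-free N1=1, N2=1, N3=0, N4=0, N5=0, N6=1, N7=0, N8=1, N9=1 → 1; observed 1. Eliminates N1 inverted output.
Only N1 stuck-at-1 is consistent with every test.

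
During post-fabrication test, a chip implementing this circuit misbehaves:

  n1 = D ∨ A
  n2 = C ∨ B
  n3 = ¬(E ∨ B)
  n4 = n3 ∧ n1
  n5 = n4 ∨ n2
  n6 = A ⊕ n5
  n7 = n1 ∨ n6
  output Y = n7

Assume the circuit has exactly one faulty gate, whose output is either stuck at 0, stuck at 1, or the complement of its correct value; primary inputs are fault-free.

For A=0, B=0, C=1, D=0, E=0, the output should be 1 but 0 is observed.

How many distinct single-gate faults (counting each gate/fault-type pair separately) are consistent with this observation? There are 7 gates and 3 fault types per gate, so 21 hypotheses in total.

8

Fault-free: n1=0, n2=1, n3=1, n4=0, n5=1, n6=1, n7=1 → 1. Observed 0.
  n1: none of the 3 fault types match ✗
  n2: stuck-at-0, inverted output ✓; others ✗
  n3: none of the 3 fault types match ✗
  n4: none of the 3 fault types match ✗
  n5: stuck-at-0, inverted output ✓; others ✗
  n6: stuck-at-0, inverted output ✓; others ✗
  n7: stuck-at-0, inverted output ✓; others ✗
Consistent faults: {n2 stuck-at-0, n2 inverted output, n5 stuck-at-0, n5 inverted output, n6 stuck-at-0, n6 inverted output, n7 stuck-at-0, n7 inverted output} — 8 in all.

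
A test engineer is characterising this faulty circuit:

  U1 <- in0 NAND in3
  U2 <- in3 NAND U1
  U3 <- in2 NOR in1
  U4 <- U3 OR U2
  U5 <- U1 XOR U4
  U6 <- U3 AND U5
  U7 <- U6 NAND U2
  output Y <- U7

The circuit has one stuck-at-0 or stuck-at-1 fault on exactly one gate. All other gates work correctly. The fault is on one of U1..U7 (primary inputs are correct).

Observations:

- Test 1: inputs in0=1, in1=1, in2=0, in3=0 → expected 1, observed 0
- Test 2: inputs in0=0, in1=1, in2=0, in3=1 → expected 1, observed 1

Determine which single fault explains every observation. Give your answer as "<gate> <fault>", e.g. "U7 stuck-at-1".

Fault-free values for test 1 (in0=1, in1=1, in2=0, in3=0): U1=1, U2=1, U3=0, U4=1, U5=0, U6=0, U7=1, giving Y=1. Observed 0.
Test 1: faults giving observed 0 are {U6 stuck-at-1, U7 stuck-at-0}.
Test 2 (in0=0, in1=1, in2=0, in3=1): fault-free U1=1, U2=0, U3=0, U4=0, U5=1, U6=0, U7=1 → 1; observed 1. Eliminates U7 stuck-at-0.
Only U6 stuck-at-1 is consistent with every test.

U6 stuck-at-1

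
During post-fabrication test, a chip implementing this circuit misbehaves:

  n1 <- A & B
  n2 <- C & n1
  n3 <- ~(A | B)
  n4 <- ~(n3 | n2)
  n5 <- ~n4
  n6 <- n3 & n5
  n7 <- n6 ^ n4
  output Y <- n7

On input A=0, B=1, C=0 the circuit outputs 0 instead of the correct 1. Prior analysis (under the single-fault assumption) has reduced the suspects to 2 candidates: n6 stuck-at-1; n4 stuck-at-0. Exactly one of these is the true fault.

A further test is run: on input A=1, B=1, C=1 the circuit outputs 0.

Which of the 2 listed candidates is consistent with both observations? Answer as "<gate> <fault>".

Evaluate each candidate on input A=1, B=1, C=1:
  n6 stuck-at-1: n1=1, n2=1, n3=0, n4=0, n5=1, n6=1 [stuck-at-1], n7=1 → 1 — eliminated
  n4 stuck-at-0: n1=1, n2=1, n3=0, n4=0 [stuck-at-0], n5=1, n6=0, n7=0 → 0 — matches
Only n4 stuck-at-0 reproduces the observed 0.

n4 stuck-at-0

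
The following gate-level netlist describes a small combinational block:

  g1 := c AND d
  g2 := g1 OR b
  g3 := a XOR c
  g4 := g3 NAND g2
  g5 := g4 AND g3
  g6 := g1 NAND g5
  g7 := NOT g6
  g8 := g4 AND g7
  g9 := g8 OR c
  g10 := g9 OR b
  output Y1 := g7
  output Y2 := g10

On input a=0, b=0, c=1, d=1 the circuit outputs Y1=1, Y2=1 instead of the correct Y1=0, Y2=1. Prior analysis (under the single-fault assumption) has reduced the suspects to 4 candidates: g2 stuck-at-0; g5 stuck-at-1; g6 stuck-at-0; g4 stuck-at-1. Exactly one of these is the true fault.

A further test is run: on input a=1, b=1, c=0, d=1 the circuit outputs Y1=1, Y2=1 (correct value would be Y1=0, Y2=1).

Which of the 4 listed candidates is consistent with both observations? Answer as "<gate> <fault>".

Evaluate each candidate on input a=1, b=1, c=0, d=1:
  g2 stuck-at-0: g1=0, g2=0 [stuck-at-0], g3=1, g4=1, g5=1, g6=1, g7=0, g8=0, g9=0, g10=1 → Y1=0, Y2=1 — eliminated
  g5 stuck-at-1: g1=0, g2=1, g3=1, g4=0, g5=1 [stuck-at-1], g6=1, g7=0, g8=0, g9=0, g10=1 → Y1=0, Y2=1 — eliminated
  g6 stuck-at-0: g1=0, g2=1, g3=1, g4=0, g5=0, g6=0 [stuck-at-0], g7=1, g8=0, g9=0, g10=1 → Y1=1, Y2=1 — matches
  g4 stuck-at-1: g1=0, g2=1, g3=1, g4=1 [stuck-at-1], g5=1, g6=1, g7=0, g8=0, g9=0, g10=1 → Y1=0, Y2=1 — eliminated
Only g6 stuck-at-0 reproduces the observed Y1=1, Y2=1.

g6 stuck-at-0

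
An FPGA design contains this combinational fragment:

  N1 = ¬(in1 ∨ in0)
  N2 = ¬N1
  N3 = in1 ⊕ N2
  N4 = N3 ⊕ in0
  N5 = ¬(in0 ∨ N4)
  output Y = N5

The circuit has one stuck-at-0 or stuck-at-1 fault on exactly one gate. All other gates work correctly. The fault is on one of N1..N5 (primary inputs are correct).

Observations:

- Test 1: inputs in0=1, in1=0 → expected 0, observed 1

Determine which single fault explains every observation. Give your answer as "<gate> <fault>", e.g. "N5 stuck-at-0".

Fault-free values for test 1 (in0=1, in1=0): N1=0, N2=1, N3=1, N4=0, N5=0, giving Y=0. Observed 1.
Test 1: faults giving observed 1 are {N5 stuck-at-1}.
Only N5 stuck-at-1 is consistent with every test.

N5 stuck-at-1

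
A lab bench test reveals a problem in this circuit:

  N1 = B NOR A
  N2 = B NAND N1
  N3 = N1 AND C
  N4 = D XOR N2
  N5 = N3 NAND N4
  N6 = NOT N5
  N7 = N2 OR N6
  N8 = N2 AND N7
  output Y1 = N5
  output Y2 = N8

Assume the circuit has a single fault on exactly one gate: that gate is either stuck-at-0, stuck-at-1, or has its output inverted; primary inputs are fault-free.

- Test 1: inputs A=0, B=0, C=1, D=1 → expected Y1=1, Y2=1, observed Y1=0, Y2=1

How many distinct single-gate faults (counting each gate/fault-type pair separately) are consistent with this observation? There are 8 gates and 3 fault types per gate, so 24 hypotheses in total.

4

Fault-free: N1=1, N2=1, N3=1, N4=0, N5=1, N6=0, N7=1, N8=1 → Y1=1, Y2=1. Observed Y1=0, Y2=1.
  N1: none of the 3 fault types match ✗
  N2: none of the 3 fault types match ✗
  N3: none of the 3 fault types match ✗
  N4: stuck-at-1, inverted output ✓; others ✗
  N5: stuck-at-0, inverted output ✓; others ✗
  N6: none of the 3 fault types match ✗
  N7: none of the 3 fault types match ✗
  N8: none of the 3 fault types match ✗
Consistent faults: {N4 stuck-at-1, N4 inverted output, N5 stuck-at-0, N5 inverted output} — 4 in all.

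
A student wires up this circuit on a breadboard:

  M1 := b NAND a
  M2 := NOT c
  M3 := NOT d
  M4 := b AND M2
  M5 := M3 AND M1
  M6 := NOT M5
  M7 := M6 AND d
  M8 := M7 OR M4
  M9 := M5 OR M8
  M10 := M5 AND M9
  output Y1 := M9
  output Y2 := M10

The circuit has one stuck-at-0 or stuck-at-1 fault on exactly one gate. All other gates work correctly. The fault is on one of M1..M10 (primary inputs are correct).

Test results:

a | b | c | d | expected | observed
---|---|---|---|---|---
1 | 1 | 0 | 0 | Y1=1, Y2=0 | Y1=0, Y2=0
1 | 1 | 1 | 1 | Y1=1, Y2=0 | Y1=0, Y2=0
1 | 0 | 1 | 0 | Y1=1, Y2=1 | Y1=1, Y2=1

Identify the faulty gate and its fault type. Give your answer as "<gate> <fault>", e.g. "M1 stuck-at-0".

Fault-free values for test 1 (a=1, b=1, c=0, d=0): M1=0, M2=1, M3=1, M4=1, M5=0, M6=1, M7=0, M8=1, M9=1, M10=0, giving Y1=1, Y2=0. Observed Y1=0, Y2=0.
Test 1: faults giving observed Y1=0, Y2=0 are {M2 stuck-at-0, M4 stuck-at-0, M8 stuck-at-0, M9 stuck-at-0}.
Test 2 (a=1, b=1, c=1, d=1): fault-free M1=0, M2=0, M3=0, M4=0, M5=0, M6=1, M7=1, M8=1, M9=1, M10=0 → Y1=1, Y2=0; observed Y1=0, Y2=0. Eliminates M2 stuck-at-0, M4 stuck-at-0.
Test 3 (a=1, b=0, c=1, d=0): fault-free M1=1, M2=0, M3=1, M4=0, M5=1, M6=0, M7=0, M8=0, M9=1, M10=1 → Y1=1, Y2=1; observed Y1=1, Y2=1. Eliminates M9 stuck-at-0.
Only M8 stuck-at-0 is consistent with every test.

M8 stuck-at-0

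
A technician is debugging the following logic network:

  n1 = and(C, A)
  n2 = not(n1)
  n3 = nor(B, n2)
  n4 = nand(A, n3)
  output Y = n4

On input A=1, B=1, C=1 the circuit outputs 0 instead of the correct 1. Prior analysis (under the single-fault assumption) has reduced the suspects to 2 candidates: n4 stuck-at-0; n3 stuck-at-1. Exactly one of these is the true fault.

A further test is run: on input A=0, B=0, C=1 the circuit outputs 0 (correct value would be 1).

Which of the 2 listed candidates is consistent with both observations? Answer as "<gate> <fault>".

n4 stuck-at-0

Evaluate each candidate on input A=0, B=0, C=1:
  n4 stuck-at-0: n1=0, n2=1, n3=0, n4=0 [stuck-at-0] → 0 — matches
  n3 stuck-at-1: n1=0, n2=1, n3=1 [stuck-at-1], n4=1 → 1 — eliminated
Only n4 stuck-at-0 reproduces the observed 0.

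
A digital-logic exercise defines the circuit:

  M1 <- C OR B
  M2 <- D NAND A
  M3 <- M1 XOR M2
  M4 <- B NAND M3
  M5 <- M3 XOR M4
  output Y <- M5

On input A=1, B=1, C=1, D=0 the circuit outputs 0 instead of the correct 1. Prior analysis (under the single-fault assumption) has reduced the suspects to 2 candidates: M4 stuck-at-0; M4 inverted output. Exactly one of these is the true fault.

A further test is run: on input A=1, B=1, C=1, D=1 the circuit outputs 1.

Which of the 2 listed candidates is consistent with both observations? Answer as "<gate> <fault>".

Evaluate each candidate on input A=1, B=1, C=1, D=1:
  M4 stuck-at-0: M1=1, M2=0, M3=1, M4=0 [stuck-at-0], M5=1 → 1 — matches
  M4 inverted output: M1=1, M2=0, M3=1, M4=1 [inverted output], M5=0 → 0 — eliminated
Only M4 stuck-at-0 reproduces the observed 1.

M4 stuck-at-0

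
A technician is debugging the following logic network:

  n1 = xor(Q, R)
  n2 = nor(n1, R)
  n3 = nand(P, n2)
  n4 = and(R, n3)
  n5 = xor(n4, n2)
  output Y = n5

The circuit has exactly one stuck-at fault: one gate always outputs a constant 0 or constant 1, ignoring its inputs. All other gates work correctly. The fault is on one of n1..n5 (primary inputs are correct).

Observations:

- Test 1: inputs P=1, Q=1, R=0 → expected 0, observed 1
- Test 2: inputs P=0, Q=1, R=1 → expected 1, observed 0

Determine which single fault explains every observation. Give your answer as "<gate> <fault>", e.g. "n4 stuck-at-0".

n2 stuck-at-1

Fault-free values for test 1 (P=1, Q=1, R=0): n1=1, n2=0, n3=1, n4=0, n5=0, giving Y=0. Observed 1.
Test 1: faults giving observed 1 are {n1 stuck-at-0, n2 stuck-at-1, n4 stuck-at-1, n5 stuck-at-1}.
Test 2 (P=0, Q=1, R=1): fault-free n1=0, n2=0, n3=1, n4=1, n5=1 → 1; observed 0. Eliminates n1 stuck-at-0, n4 stuck-at-1, n5 stuck-at-1.
Only n2 stuck-at-1 is consistent with every test.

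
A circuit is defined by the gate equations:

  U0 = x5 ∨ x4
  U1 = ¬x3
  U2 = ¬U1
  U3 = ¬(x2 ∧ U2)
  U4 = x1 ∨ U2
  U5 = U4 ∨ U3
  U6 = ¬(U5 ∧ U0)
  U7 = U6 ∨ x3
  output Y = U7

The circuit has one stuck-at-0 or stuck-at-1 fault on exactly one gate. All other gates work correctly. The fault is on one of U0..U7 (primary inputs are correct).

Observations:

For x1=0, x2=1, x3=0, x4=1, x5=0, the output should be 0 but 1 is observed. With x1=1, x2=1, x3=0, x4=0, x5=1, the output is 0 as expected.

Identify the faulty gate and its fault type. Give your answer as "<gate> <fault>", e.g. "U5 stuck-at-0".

U3 stuck-at-0

Fault-free values for test 1 (x1=0, x2=1, x3=0, x4=1, x5=0): U0=1, U1=1, U2=0, U3=1, U4=0, U5=1, U6=0, U7=0, giving Y=0. Observed 1.
Test 1: faults giving observed 1 are {U0 stuck-at-0, U3 stuck-at-0, U5 stuck-at-0, U6 stuck-at-1, U7 stuck-at-1}.
Test 2 (x1=1, x2=1, x3=0, x4=0, x5=1): fault-free U0=1, U1=1, U2=0, U3=1, U4=1, U5=1, U6=0, U7=0 → 0; observed 0. Eliminates U0 stuck-at-0, U5 stuck-at-0, U6 stuck-at-1, U7 stuck-at-1.
Only U3 stuck-at-0 is consistent with every test.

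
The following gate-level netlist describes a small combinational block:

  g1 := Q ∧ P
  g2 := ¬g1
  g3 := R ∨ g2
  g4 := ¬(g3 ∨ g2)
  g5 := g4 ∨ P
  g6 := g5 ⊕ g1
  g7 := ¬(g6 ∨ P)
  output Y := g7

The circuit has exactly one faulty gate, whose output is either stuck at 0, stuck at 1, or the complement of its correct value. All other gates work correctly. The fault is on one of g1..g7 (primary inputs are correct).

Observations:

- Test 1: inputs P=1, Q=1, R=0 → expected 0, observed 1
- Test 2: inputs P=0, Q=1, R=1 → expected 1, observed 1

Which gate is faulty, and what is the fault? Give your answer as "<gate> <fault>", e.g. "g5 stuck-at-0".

Fault-free values for test 1 (P=1, Q=1, R=0): g1=1, g2=0, g3=0, g4=1, g5=1, g6=0, g7=0, giving Y=0. Observed 1.
Test 1: faults giving observed 1 are {g7 stuck-at-1, g7 inverted output}.
Test 2 (P=0, Q=1, R=1): fault-free g1=0, g2=1, g3=1, g4=0, g5=0, g6=0, g7=1 → 1; observed 1. Eliminates g7 inverted output.
Only g7 stuck-at-1 is consistent with every test.

g7 stuck-at-1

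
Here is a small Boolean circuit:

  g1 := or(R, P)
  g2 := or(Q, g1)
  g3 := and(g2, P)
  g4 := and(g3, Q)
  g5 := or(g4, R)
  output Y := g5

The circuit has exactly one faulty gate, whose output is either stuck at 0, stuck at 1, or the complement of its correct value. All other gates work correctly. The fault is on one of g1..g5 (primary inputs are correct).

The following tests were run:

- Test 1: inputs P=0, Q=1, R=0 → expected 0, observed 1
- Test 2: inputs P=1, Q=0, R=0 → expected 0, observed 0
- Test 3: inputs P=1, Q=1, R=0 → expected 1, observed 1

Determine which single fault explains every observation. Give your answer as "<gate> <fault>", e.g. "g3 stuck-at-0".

Fault-free values for test 1 (P=0, Q=1, R=0): g1=0, g2=1, g3=0, g4=0, g5=0, giving Y=0. Observed 1.
Test 1: faults giving observed 1 are {g3 stuck-at-1, g3 inverted output, g4 stuck-at-1, g4 inverted output, g5 stuck-at-1, g5 inverted output}.
Test 2 (P=1, Q=0, R=0): fault-free g1=1, g2=1, g3=1, g4=0, g5=0 → 0; observed 0. Eliminates g4 stuck-at-1, g4 inverted output, g5 stuck-at-1, g5 inverted output.
Test 3 (P=1, Q=1, R=0): fault-free g1=1, g2=1, g3=1, g4=1, g5=1 → 1; observed 1. Eliminates g3 inverted output.
Only g3 stuck-at-1 is consistent with every test.

g3 stuck-at-1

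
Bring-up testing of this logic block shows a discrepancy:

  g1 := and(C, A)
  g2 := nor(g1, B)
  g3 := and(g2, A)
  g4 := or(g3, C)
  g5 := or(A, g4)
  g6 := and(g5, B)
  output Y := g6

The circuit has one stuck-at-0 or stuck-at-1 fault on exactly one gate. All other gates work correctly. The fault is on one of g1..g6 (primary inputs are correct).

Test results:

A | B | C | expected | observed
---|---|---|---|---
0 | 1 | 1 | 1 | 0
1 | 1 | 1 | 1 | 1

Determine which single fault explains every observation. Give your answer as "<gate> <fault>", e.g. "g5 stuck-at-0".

Fault-free values for test 1 (A=0, B=1, C=1): g1=0, g2=0, g3=0, g4=1, g5=1, g6=1, giving Y=1. Observed 0.
Test 1: faults giving observed 0 are {g4 stuck-at-0, g5 stuck-at-0, g6 stuck-at-0}.
Test 2 (A=1, B=1, C=1): fault-free g1=1, g2=0, g3=0, g4=1, g5=1, g6=1 → 1; observed 1. Eliminates g5 stuck-at-0, g6 stuck-at-0.
Only g4 stuck-at-0 is consistent with every test.

g4 stuck-at-0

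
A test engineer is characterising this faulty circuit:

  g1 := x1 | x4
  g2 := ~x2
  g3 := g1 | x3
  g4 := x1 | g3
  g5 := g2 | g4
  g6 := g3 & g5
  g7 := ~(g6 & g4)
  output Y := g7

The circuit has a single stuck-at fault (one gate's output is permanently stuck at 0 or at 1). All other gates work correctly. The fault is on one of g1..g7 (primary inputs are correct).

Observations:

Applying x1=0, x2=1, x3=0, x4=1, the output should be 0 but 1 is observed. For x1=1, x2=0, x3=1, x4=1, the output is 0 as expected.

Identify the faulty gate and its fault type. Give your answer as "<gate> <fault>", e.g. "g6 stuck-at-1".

g1 stuck-at-0

Fault-free values for test 1 (x1=0, x2=1, x3=0, x4=1): g1=1, g2=0, g3=1, g4=1, g5=1, g6=1, g7=0, giving Y=0. Observed 1.
Test 1: faults giving observed 1 are {g1 stuck-at-0, g3 stuck-at-0, g4 stuck-at-0, g5 stuck-at-0, g6 stuck-at-0, g7 stuck-at-1}.
Test 2 (x1=1, x2=0, x3=1, x4=1): fault-free g1=1, g2=1, g3=1, g4=1, g5=1, g6=1, g7=0 → 0; observed 0. Eliminates g3 stuck-at-0, g4 stuck-at-0, g5 stuck-at-0, g6 stuck-at-0, g7 stuck-at-1.
Only g1 stuck-at-0 is consistent with every test.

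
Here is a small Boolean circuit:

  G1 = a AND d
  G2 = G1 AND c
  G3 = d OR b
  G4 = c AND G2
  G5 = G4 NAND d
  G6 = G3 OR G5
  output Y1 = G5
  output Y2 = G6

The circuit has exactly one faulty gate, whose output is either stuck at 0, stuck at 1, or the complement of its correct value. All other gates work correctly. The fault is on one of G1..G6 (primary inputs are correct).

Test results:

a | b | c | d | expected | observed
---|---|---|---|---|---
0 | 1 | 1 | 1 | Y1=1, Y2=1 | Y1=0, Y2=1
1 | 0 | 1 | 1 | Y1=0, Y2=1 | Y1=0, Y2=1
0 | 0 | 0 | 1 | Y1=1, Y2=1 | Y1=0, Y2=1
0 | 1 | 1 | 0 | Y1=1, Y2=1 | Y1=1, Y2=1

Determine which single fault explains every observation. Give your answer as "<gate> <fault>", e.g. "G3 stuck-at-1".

G4 stuck-at-1

Fault-free values for test 1 (a=0, b=1, c=1, d=1): G1=0, G2=0, G3=1, G4=0, G5=1, G6=1, giving Y1=1, Y2=1. Observed Y1=0, Y2=1.
Test 1: faults giving observed Y1=0, Y2=1 are {G1 stuck-at-1, G1 inverted output, G2 stuck-at-1, G2 inverted output, G4 stuck-at-1, G4 inverted output, G5 stuck-at-0, G5 inverted output}.
Test 2 (a=1, b=0, c=1, d=1): fault-free G1=1, G2=1, G3=1, G4=1, G5=0, G6=1 → Y1=0, Y2=1; observed Y1=0, Y2=1. Eliminates G1 inverted output, G2 inverted output, G4 inverted output, G5 inverted output.
Test 3 (a=0, b=0, c=0, d=1): fault-free G1=0, G2=0, G3=1, G4=0, G5=1, G6=1 → Y1=1, Y2=1; observed Y1=0, Y2=1. Eliminates G1 stuck-at-1, G2 stuck-at-1.
Test 4 (a=0, b=1, c=1, d=0): fault-free G1=0, G2=0, G3=1, G4=0, G5=1, G6=1 → Y1=1, Y2=1; observed Y1=1, Y2=1. Eliminates G5 stuck-at-0.
Only G4 stuck-at-1 is consistent with every test.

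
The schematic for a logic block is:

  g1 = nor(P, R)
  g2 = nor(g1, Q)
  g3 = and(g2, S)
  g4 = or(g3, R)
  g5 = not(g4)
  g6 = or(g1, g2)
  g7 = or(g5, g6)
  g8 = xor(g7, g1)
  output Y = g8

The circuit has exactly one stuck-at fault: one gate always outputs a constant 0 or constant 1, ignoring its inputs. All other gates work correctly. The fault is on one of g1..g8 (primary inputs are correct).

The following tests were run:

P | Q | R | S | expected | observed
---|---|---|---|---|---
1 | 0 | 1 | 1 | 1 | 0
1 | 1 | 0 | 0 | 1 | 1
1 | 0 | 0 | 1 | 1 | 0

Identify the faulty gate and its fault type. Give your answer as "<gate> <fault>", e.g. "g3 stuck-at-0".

g6 stuck-at-0

Fault-free values for test 1 (P=1, Q=0, R=1, S=1): g1=0, g2=1, g3=1, g4=1, g5=0, g6=1, g7=1, g8=1, giving Y=1. Observed 0.
Test 1: faults giving observed 0 are {g1 stuck-at-1, g2 stuck-at-0, g6 stuck-at-0, g7 stuck-at-0, g8 stuck-at-0}.
Test 2 (P=1, Q=1, R=0, S=0): fault-free g1=0, g2=0, g3=0, g4=0, g5=1, g6=0, g7=1, g8=1 → 1; observed 1. Eliminates g1 stuck-at-1, g7 stuck-at-0, g8 stuck-at-0.
Test 3 (P=1, Q=0, R=0, S=1): fault-free g1=0, g2=1, g3=1, g4=1, g5=0, g6=1, g7=1, g8=1 → 1; observed 0. Eliminates g2 stuck-at-0.
Only g6 stuck-at-0 is consistent with every test.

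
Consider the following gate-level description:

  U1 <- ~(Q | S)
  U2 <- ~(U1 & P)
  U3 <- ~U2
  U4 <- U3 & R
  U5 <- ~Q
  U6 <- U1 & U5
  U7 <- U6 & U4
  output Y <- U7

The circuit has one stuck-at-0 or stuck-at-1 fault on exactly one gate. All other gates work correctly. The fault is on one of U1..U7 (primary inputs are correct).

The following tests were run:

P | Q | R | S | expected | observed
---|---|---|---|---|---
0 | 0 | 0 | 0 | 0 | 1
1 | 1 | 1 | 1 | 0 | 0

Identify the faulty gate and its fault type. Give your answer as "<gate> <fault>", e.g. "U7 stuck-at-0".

U4 stuck-at-1

Fault-free values for test 1 (P=0, Q=0, R=0, S=0): U1=1, U2=1, U3=0, U4=0, U5=1, U6=1, U7=0, giving Y=0. Observed 1.
Test 1: faults giving observed 1 are {U4 stuck-at-1, U7 stuck-at-1}.
Test 2 (P=1, Q=1, R=1, S=1): fault-free U1=0, U2=1, U3=0, U4=0, U5=0, U6=0, U7=0 → 0; observed 0. Eliminates U7 stuck-at-1.
Only U4 stuck-at-1 is consistent with every test.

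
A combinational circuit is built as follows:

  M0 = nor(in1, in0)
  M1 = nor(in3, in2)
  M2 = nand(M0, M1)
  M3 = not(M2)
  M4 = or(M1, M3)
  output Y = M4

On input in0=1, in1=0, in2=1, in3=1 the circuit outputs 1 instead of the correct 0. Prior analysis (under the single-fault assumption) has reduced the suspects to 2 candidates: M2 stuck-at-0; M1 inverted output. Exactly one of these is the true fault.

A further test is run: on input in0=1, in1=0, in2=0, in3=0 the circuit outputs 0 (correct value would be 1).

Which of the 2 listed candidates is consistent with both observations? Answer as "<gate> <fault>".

Evaluate each candidate on input in0=1, in1=0, in2=0, in3=0:
  M2 stuck-at-0: M0=0, M1=1, M2=0 [stuck-at-0], M3=1, M4=1 → 1 — eliminated
  M1 inverted output: M0=0, M1=0 [inverted output], M2=1, M3=0, M4=0 → 0 — matches
Only M1 inverted output reproduces the observed 0.

M1 inverted output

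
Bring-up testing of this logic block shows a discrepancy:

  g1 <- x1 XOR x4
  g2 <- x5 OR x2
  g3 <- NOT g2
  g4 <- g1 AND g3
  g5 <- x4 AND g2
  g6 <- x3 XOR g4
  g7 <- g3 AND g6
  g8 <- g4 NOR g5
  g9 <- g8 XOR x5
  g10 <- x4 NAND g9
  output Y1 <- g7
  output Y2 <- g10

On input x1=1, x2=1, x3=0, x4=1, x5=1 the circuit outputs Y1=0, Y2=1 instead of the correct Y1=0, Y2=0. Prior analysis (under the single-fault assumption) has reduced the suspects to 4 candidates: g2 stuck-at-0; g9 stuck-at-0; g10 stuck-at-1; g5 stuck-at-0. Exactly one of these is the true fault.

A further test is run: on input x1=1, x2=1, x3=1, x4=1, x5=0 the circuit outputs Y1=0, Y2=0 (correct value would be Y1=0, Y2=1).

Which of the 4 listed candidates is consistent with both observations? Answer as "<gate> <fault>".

Evaluate each candidate on input x1=1, x2=1, x3=1, x4=1, x5=0:
  g2 stuck-at-0: g1=0, g2=0 [stuck-at-0], g3=1, g4=0, g5=0, g6=1, g7=1, g8=1, g9=1, g10=0 → Y1=1, Y2=0 — eliminated
  g9 stuck-at-0: g1=0, g2=1, g3=0, g4=0, g5=1, g6=1, g7=0, g8=0, g9=0 [stuck-at-0], g10=1 → Y1=0, Y2=1 — eliminated
  g10 stuck-at-1: g1=0, g2=1, g3=0, g4=0, g5=1, g6=1, g7=0, g8=0, g9=0, g10=1 [stuck-at-1] → Y1=0, Y2=1 — eliminated
  g5 stuck-at-0: g1=0, g2=1, g3=0, g4=0, g5=0 [stuck-at-0], g6=1, g7=0, g8=1, g9=1, g10=0 → Y1=0, Y2=0 — matches
Only g5 stuck-at-0 reproduces the observed Y1=0, Y2=0.

g5 stuck-at-0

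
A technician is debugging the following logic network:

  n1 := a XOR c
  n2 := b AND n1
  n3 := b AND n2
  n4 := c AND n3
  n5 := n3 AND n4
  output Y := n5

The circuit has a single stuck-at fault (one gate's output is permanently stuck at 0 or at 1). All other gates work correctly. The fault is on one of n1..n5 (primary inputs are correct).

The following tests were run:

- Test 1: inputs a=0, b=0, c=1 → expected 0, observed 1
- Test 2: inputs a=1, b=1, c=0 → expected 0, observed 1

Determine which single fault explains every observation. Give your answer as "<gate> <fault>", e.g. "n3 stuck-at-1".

n5 stuck-at-1

Fault-free values for test 1 (a=0, b=0, c=1): n1=1, n2=0, n3=0, n4=0, n5=0, giving Y=0. Observed 1.
Test 1: faults giving observed 1 are {n3 stuck-at-1, n5 stuck-at-1}.
Test 2 (a=1, b=1, c=0): fault-free n1=1, n2=1, n3=1, n4=0, n5=0 → 0; observed 1. Eliminates n3 stuck-at-1.
Only n5 stuck-at-1 is consistent with every test.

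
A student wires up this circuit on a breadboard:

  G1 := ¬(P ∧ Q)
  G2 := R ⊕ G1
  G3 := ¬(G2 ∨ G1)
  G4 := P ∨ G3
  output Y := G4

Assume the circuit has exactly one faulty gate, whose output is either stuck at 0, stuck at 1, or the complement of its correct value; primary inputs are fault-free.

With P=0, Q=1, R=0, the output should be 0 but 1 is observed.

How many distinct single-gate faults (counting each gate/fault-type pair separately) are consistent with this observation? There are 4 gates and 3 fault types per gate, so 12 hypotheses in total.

6

Fault-free: G1=1, G2=1, G3=0, G4=0 → 0. Observed 1.
  G1 stuck-at-0: output 1 ✓
  G1 stuck-at-1: output 0 ✗
  G1 inverted output: output 1 ✓
  G2 stuck-at-0: output 0 ✗
  G2 stuck-at-1: output 0 ✗
  G2 inverted output: output 0 ✗
  G3 stuck-at-0: output 0 ✗
  G3 stuck-at-1: output 1 ✓
  G3 inverted output: output 1 ✓
  G4 stuck-at-0: output 0 ✗
  G4 stuck-at-1: output 1 ✓
  G4 inverted output: output 1 ✓
Consistent faults: {G1 stuck-at-0, G1 inverted output, G3 stuck-at-1, G3 inverted output, G4 stuck-at-1, G4 inverted output} — 6 in all.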